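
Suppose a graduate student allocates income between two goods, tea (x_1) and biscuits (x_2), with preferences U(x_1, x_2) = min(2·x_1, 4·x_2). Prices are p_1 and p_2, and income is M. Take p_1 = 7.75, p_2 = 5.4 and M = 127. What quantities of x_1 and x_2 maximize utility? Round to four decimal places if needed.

Leontief preferences: the optimum is at the kink where x_1/4 = x_2/2, i.e. x_2 = (1/2)·x_1.
Budget: p_1·x_1 + p_2·(1/2)·x_1 = M, so (4·p_1 + 2·p_2)·x_1 = 4·M.
Demand: x_1*(p_1,p_2,M) = 4·M/(4·p_1 + 2·p_2), x_2* = 2·M/(4·p_1 + 2·p_2).
Here 4·7.75 + 2·5.4 = 41.8, giving x_1* = 12.1531 and x_2* = 6.0766.

x_1* = 12.1531, x_2* = 6.0766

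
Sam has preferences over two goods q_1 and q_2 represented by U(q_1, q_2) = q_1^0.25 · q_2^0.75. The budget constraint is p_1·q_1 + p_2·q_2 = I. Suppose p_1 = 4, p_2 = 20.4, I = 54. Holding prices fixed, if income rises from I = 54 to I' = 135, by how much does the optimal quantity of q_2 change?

Tangency: MRS = (1/3)·q_2/q_1 = p_1/p_2.
So 0.25·p_2·q_2 = 0.75·p_1·q_1; combined with the budget, a share 0.25 of income goes to q_1.
Demand: q_1*(p_1,p_2,I) = 0.25·I/p_1 and q_2* = 0.75·I/p_2.
At p_1=4, p_2=20.4, I=54: q_2* = 0.75·54/20.4 = 1.9853.
At I' = 135: q_2* = 4.9632. Change: 4.9632 − 1.9853 = 2.9779.

Δq_2* = 2.9779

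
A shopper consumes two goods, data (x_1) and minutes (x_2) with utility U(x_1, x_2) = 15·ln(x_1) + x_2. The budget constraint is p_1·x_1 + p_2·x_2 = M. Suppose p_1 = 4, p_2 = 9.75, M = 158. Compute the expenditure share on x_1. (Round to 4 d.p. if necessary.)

share on x_1 = 0.9256

Set MRS = p_1/p_2: (15/x_1)/1 = p_1/p_2.
So x_1*(p_1,p_2) = 15·p_2/p_1, independent of income; and x_2* = (M − 15·p_2)/p_2.
At the given prices: x_1* = 15·9.75/4 = 36.5625, and x_2* = 1.2051.
Expenditure on x_1: 4·36.5625 = 146.25; share = 0.9256.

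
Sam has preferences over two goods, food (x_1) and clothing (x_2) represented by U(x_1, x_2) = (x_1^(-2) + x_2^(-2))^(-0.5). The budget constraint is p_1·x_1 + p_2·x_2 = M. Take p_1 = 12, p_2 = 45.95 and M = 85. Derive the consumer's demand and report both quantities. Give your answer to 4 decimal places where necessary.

Substitute x_2 = (x_2/x_1)·x_1 into the budget: x_1* = M/(p_1 + p_2·(x_2/x_1)).
Numerically x_2/x_1 = 0.639193, so x_1* = 85/(12 + 45.95·0.639193) = 2.0546 and x_2* = 0.639193·2.0546 = 1.3133.

x_1* = 2.0546, x_2* = 1.3133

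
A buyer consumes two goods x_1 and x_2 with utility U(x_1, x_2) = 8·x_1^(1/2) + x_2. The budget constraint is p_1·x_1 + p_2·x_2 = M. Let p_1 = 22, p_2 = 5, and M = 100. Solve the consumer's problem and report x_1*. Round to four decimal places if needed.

Plugging in: x_1* = (4·5/22)² = 0.8264.

x_1* = 0.8264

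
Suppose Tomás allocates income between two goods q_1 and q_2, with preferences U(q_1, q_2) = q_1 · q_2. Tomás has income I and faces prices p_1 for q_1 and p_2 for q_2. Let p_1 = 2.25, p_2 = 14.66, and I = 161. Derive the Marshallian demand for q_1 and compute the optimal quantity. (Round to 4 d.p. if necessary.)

MU_q_1/MU_q_2 = (q_2)/(q_1); tangency sets this equal to p_1/p_2.
Rearranging, p_2·q_2 = p_1·q_1. Substituting into the budget gives p_1·q_1·(1 + 1) = I.
Demand: q_1*(p_1,p_2,I) = 0.5·I/p_1 and q_2* = 0.5·I/p_2.
At p_1=2.25, p_2=14.66, I=161: q_1* = 0.5·161/2.25 = 35.7778.

q_1* = 35.7778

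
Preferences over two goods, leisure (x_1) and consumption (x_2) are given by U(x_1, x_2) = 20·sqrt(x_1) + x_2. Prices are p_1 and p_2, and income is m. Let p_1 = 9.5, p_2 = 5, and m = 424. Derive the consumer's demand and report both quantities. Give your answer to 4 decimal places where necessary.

x_1* = 27.7008, x_2* = 32.1684

MU_x_1 = 10/√x_1, MU_x_2 = 1. Tangency: 10/√x_1 = p_1/p_2.
Solve: √x_1 = 10·p_2/p_1, so x_1*(p_1,p_2) = (10·p_2/p_1)², and x_2* = (m − p_1·x_1*)/p_2.
Plugging in: x_1* = (10·5/9.5)² = 27.7008, x_2* = 32.1684.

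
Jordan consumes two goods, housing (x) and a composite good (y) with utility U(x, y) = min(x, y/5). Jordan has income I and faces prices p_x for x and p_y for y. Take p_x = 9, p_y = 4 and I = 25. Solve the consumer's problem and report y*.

y* = 4.3103

Demand: x*(p_x,p_y,I) = I/(p_x + 5·p_y), y* = 5·I/(p_x + 5·p_y).
Here 9 + 5·4 = 29, giving y* = 4.3103.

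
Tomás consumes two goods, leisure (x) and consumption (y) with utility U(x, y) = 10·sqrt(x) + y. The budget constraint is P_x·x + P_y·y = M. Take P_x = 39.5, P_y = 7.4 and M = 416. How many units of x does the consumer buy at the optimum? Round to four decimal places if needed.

x* = 0.8774

Utility is quasi-linear in y; the FOC for x is 5/√x = P_x/P_y.
Thus x* = (5·P_y/P_x)² — independent of M — with the rest of income spent on y.
Plugging in: x* = (5·7.4/39.5)² = 0.8774.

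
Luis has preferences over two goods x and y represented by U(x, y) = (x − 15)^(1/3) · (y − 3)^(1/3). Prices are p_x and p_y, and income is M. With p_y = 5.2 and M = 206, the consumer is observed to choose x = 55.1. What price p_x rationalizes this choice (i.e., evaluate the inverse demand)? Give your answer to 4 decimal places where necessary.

p_x = 2

This is Cobb-Douglas in (x−15, y−3): tangency gives 1/3·p_y·(y−3) = 1/3·p_x·(x−15).
Substituting into the budget: x* = 15 + 0.5·(M − 15·p_x − 3·p_y)/p_x, and y* = 3 + 0.5·(…)/p_y.
Set x* = 55.1 in the demand function and solve for p_x: p_x = 2.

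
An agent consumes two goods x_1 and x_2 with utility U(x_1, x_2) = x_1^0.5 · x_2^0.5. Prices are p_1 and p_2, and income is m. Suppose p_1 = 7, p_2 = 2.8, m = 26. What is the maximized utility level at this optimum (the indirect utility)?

V = 2.9364

The MRS is x_2/x_1. Set MRS = p_1/p_2.
Rearranging, p_2·x_2 = p_1·x_1. Substituting into the budget gives p_1·x_1·(1 + 1) = m.
Demand: x_1*(p_1,p_2,m) = 0.5·m/p_1 and x_2* = 0.5·m/p_2.
At p_1=7, p_2=2.8, m=26: x_1* = 0.5·26/7 = 1.8571, x_2* = 4.6429.
Utility at the optimum: U(1.8571, 4.6429) = 2.9364.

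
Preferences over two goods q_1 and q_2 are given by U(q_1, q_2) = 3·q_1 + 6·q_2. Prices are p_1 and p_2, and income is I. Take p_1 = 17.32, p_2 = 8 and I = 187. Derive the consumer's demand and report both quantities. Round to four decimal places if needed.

Linear utility — the consumer picks whichever good has higher MU/price: 3/17.32 = 0.1732 vs 6/8 = 0.75.
q_2 gives more utility per dollar, so spend all income on q_2: q_2* = I/p_2, q_1* = 0.
Numerically: q_1* = 0, q_2* = 23.375.

q_1* = 0, q_2* = 23.375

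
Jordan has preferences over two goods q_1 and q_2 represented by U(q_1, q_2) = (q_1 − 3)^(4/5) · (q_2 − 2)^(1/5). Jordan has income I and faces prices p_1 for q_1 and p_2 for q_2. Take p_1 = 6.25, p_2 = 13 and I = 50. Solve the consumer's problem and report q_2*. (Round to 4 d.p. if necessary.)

This is Cobb-Douglas in (q_1−3, q_2−2): tangency gives 0.8·p_2·(q_2−2) = 0.2·p_1·(q_1−3).
After buying the subsistence bundle (3, 2), a share 0.8 of the remaining income goes to q_1: q_1* = 3 + 0.8·(I − 3p_1 − 2p_2)/p_1.
Discretionary income = 50 − 3·6.25 − 2·13 = 5.25; q_2* = 2 + 0.2·5.25/13 = 2.0808.

q_2* = 2.0808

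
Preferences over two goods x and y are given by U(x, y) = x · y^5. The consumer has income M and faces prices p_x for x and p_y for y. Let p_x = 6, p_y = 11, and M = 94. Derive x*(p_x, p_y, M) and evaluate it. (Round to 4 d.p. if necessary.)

x* = 2.6111

MU_x/MU_y = (y)/(5·x); tangency sets this equal to p_x/p_y.
So p_y·y = 5·p_x·x; combined with the budget, a share 1/6 of income goes to x.
Demand: x*(p_x,p_y,M) = 1/6·M/p_x and y* = 5/6·M/p_y.
At p_x=6, p_y=11, M=94: x* = 1/6·94/6 = 2.6111.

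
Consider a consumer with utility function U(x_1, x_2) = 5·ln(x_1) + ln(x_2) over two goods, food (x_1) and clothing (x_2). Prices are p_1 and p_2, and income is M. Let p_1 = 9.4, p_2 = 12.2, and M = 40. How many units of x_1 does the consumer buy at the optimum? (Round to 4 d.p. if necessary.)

x_1* = 3.5461

At p_1=9.4, p_2=12.2, M=40: x_1* = 5/6·40/9.4 = 3.5461.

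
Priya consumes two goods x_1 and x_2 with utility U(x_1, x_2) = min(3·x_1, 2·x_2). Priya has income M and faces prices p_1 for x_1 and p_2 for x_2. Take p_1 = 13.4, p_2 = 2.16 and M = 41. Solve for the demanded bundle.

x_1* = 2.4639, x_2* = 3.6959

Leontief preferences: the optimum is at the kink where x_1/2 = x_2/3, i.e. x_2 = (3/2)·x_1.
Budget: p_1·x_1 + p_2·(3/2)·x_1 = M, so (2·p_1 + 3·p_2)·x_1 = 2·M.
Demand: x_1*(p_1,p_2,M) = 2·M/(2·p_1 + 3·p_2), x_2* = 3·M/(2·p_1 + 3·p_2).
Here 2·13.4 + 3·2.16 = 33.28, giving x_1* = 2.4639 and x_2* = 3.6959.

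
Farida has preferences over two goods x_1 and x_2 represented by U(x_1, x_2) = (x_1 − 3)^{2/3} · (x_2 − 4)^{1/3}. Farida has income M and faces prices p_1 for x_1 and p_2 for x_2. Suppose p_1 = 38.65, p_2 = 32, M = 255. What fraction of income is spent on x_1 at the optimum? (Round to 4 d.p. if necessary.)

share on x_1 = 0.4836

Let x_1' = x_1−3, x_2' = x_2−4. MRS = 2·x_2'/x_1' = p_1/p_2.
After buying the subsistence bundle (3, 4), a share 2/3 of the remaining income goes to x_1: x_1* = 3 + 2/3·(M − 3p_1 − 4p_2)/p_1.
Discretionary income = 255 − 3·38.65 − 4·32 = 11.05; x_1* = 3 + 2/3·11.05/38.65 = 3.1906; x_2* = 4 + 1/3·11.05/32 = 4.1151.
Expenditure on x_1: 38.65·3.1906 = 123.3167; share = 0.4836.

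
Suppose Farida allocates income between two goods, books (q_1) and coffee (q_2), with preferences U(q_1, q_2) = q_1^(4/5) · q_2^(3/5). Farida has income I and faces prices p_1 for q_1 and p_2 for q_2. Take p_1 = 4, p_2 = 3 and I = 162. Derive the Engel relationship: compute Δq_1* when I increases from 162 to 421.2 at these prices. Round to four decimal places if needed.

The MRS is (4/3)·q_2/q_1. Set MRS = p_1/p_2.
So 0.8·p_2·q_2 = 0.6·p_1·q_1; combined with the budget, a share 4/7 of income goes to q_1.
Demand: q_1*(p_1,p_2,I) = 4/7·I/p_1 and q_2* = 3/7·I/p_2.
At p_1=4, p_2=3, I=162: q_1* = 4/7·162/4 = 23.1429.
At I' = 421.2: q_1* = 60.1714. Change: 60.1714 − 23.1429 = 37.0286.

Δq_1* = 37.0286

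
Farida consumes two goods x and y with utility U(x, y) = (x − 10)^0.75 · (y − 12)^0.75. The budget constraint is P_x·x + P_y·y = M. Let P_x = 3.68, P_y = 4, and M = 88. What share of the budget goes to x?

Let x' = x−10, y' = y−12. MRS = y'/x' = P_x/P_y.
Substituting into the budget: x* = 10 + 0.5·(M − 10·P_x − 12·P_y)/P_x, and y* = 12 + 0.5·(…)/P_y.
Discretionary income = 88 − 10·3.68 − 12·4 = 3.2; x* = 10 + 0.5·3.2/3.68 = 10.4348; y* = 12 + 0.5·3.2/4 = 12.4.
Expenditure on x: 3.68·10.4348 = 38.4; share = 0.4364.

share on x = 0.4364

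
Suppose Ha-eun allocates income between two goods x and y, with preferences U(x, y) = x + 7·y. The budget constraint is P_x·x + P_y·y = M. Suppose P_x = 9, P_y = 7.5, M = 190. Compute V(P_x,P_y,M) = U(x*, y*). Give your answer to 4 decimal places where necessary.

V = 177.3333

Linear utility — the consumer picks whichever good has higher MU/price: 1/9 = 0.1111 vs 7/7.5 = 0.9333.
y gives more utility per dollar, so spend all income on y: y* = M/P_y, x* = 0.
Numerically: x* = 0, y* = 25.3333.
Utility at the optimum: U(0, 25.3333) = 177.3333.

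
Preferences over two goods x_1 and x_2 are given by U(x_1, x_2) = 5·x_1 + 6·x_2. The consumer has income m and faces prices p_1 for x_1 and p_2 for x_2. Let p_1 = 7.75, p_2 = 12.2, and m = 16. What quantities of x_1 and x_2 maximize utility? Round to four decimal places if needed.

x_1* = 2.0645, x_2* = 0

x_1 gives more utility per dollar, so spend all income on x_1: x_1* = m/p_1, x_2* = 0.
Numerically: x_1* = 2.0645, x_2* = 0.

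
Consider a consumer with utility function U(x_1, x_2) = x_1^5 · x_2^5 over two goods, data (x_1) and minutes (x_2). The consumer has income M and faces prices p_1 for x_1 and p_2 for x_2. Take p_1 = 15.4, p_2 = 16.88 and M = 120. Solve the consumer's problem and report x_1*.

Demand: x_1*(p_1,p_2,M) = 0.5·M/p_1 and x_2* = 0.5·M/p_2.
At p_1=15.4, p_2=16.88, M=120: x_1* = 0.5·120/15.4 = 3.8961.

x_1* = 3.8961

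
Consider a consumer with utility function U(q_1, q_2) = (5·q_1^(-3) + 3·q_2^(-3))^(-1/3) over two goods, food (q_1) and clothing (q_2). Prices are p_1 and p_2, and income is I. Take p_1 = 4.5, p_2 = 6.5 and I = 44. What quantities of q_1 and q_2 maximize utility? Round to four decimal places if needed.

From the CES first-order condition, (5/3)·(q_2/q_1)^(4) = p_1/p_2.
Solve for the ratio: q_2/q_1 = [(3/5)·p_1/p_2]^(0.25).
Substitute q_2 = (q_2/q_1)·q_1 into the budget: q_1* = I/(p_1 + p_2·(q_2/q_1)).
Numerically q_2/q_1 = 0.80281, so q_1* = 44/(4.5 + 6.5·0.80281) = 4.5276 and q_2* = 0.80281·4.5276 = 3.6348.

q_1* = 4.5276, q_2* = 3.6348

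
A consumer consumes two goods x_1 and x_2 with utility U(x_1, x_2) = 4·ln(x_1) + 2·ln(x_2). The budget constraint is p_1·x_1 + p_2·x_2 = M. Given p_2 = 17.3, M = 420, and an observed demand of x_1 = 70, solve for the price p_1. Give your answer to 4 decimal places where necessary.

p_1 = 4

Tangency: MRS = 2·x_2/x_1 = p_1/p_2.
So 4·p_2·x_2 = 2·p_1·x_1; combined with the budget, a share 2/3 of income goes to x_1.
Demand: x_1*(p_1,p_2,M) = 2/3·M/p_1 and x_2* = 1/3·M/p_2.
Set x_1* = 70 in the demand function and solve for p_1: p_1 = 4.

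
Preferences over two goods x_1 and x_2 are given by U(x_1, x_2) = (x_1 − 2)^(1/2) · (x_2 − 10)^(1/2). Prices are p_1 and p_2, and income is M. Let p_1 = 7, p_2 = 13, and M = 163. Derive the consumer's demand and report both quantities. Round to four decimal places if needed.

MRS = (x_2−10)/(x_1−2). Tangency with p_1/p_2 gives x_2−10 = (p_1/p_2)·(x_1−2).
After buying the subsistence bundle (2, 10), a share 0.5 of the remaining income goes to x_1: x_1* = 2 + 0.5·(M − 2p_1 − 10p_2)/p_1.
Discretionary income = 163 − 2·7 − 10·13 = 19; x_1* = 2 + 0.5·19/7 = 3.3571; x_2* = 10 + 0.5·19/13 = 10.7308.

x_1* = 3.3571, x_2* = 10.7308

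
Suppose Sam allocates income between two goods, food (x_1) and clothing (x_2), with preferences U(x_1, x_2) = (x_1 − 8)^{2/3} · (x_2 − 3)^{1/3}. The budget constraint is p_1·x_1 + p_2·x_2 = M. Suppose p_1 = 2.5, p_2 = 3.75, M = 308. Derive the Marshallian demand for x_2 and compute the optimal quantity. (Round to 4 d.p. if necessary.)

This is Cobb-Douglas in (x_1−8, x_2−3): tangency gives 2/3·p_2·(x_2−3) = 1/3·p_1·(x_1−8).
After buying the subsistence bundle (8, 3), a share 2/3 of the remaining income goes to x_1: x_1* = 8 + 2/3·(M − 8p_1 − 3p_2)/p_1.
Discretionary income = 308 − 8·2.5 − 3·3.75 = 276.75; x_2* = 3 + 1/3·276.75/3.75 = 27.6.

x_2* = 27.6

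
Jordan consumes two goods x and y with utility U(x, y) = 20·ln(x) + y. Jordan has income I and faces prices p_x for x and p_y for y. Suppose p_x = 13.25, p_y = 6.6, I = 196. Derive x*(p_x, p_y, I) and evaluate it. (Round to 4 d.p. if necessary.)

Set MRS = p_x/p_y: (20/x)/1 = p_x/p_y.
So x*(p_x,p_y) = 20·p_y/p_x, independent of income; and y* = (I − 20·p_y)/p_y.
At the given prices: x* = 20·6.6/13.25 = 9.9623.

x* = 9.9623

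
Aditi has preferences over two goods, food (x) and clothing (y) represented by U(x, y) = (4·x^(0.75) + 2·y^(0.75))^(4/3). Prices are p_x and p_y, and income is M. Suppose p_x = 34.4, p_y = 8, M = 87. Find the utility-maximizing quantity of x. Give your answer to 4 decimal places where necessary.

Substitute y = (y/x)·x into the budget: x* = M/(p_x + p_y·(y/x)).
Numerically y/x = 21.367506, so x* = 87/(34.4 + 8·21.367506) = 0.4237.

x* = 0.4237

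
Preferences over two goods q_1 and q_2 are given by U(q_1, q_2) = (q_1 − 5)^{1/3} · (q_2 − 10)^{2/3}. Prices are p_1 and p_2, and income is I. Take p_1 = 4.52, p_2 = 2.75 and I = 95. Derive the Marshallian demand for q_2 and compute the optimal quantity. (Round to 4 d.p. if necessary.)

q_2* = 20.8848

Let q_1' = q_1−5, q_2' = q_2−10. MRS = (1/2)·q_2'/q_1' = p_1/p_2.
After buying the subsistence bundle (5, 10), a share 1/3 of the remaining income goes to q_1: q_1* = 5 + 1/3·(I − 5p_1 − 10p_2)/p_1.
Discretionary income = 95 − 5·4.52 − 10·2.75 = 44.9; q_2* = 10 + 2/3·44.9/2.75 = 20.8848.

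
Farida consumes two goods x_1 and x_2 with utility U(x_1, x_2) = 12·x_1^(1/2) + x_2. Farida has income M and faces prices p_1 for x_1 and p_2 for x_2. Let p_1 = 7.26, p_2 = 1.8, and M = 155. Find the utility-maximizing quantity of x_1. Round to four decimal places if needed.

x_1* = 2.213

Solve: √x_1 = 6·p_2/p_1, so x_1*(p_1,p_2) = (6·p_2/p_1)², and x_2* = (M − p_1·x_1*)/p_2.
Plugging in: x_1* = (6·1.8/7.26)² = 2.213.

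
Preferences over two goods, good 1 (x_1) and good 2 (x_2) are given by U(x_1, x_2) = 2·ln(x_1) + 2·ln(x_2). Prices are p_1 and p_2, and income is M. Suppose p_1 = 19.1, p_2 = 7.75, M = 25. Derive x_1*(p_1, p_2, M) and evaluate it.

x_1* = 0.6545

Tangency: MRS = x_2/x_1 = p_1/p_2.
Rearranging, p_2·x_2 = p_1·x_1. Substituting into the budget gives p_1·x_1·(1 + 1) = M.
Demand: x_1*(p_1,p_2,M) = 0.5·M/p_1 and x_2* = 0.5·M/p_2.
At p_1=19.1, p_2=7.75, M=25: x_1* = 0.5·25/19.1 = 0.6545.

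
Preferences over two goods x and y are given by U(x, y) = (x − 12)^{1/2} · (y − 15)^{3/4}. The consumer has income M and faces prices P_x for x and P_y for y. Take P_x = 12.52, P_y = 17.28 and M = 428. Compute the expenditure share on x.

This is Cobb-Douglas in (x−12, y−15): tangency gives 0.5·P_y·(y−15) = 0.75·P_x·(x−12).
Substituting into the budget: x* = 12 + 0.4·(M − 12·P_x − 15·P_y)/P_x, and y* = 15 + 0.6·(…)/P_y.
Discretionary income = 428 − 12·12.52 − 15·17.28 = 18.56; x* = 12 + 0.4·18.56/12.52 = 12.593; y* = 15 + 0.6·18.56/17.28 = 15.6444.
Expenditure on x: 12.52·12.593 = 157.664; share = 0.3684.

share on x = 0.3684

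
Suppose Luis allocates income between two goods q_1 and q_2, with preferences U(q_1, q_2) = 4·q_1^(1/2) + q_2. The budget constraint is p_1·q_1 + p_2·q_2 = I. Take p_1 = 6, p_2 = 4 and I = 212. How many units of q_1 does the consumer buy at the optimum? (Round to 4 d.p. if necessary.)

Utility is quasi-linear in q_2; the FOC for q_1 is 2/√q_1 = p_1/p_2.
Solve: √q_1 = 2·p_2/p_1, so q_1*(p_1,p_2) = (2·p_2/p_1)², and q_2* = (I − p_1·q_1*)/p_2.
Plugging in: q_1* = (2·4/6)² = 1.7778.

q_1* = 1.7778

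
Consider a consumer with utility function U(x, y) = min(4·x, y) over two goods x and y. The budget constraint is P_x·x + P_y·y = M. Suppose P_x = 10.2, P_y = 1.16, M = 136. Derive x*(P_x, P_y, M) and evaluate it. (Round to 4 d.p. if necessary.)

x* = 9.1644

Here 10.2 + 4·1.16 = 14.84, giving x* = 9.1644.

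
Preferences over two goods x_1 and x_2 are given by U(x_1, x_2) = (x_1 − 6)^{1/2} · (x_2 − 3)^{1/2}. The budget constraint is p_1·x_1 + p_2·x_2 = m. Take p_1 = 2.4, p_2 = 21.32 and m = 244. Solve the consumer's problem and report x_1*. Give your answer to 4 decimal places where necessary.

This is Cobb-Douglas in (x_1−6, x_2−3): tangency gives 0.5·p_2·(x_2−3) = 0.5·p_1·(x_1−6).
After buying the subsistence bundle (6, 3), a share 0.5 of the remaining income goes to x_1: x_1* = 6 + 0.5·(m − 6p_1 − 3p_2)/p_1.
Discretionary income = 244 − 6·2.4 − 3·21.32 = 165.64; x_1* = 6 + 0.5·165.64/2.4 = 40.5083.

x_1* = 40.5083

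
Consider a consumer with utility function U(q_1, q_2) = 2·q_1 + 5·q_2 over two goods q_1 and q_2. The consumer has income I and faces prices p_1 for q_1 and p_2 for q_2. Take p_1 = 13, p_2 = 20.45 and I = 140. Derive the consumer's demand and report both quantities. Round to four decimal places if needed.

q_1* = 0, q_2* = 6.846

Perfect substitutes: compare marginal utility per dollar. 2/p_1 vs 5/p_2 → 0.1538 vs 0.2445.
q_2 gives more utility per dollar, so spend all income on q_2: q_2* = I/p_2, q_1* = 0.
Numerically: q_1* = 0, q_2* = 6.846.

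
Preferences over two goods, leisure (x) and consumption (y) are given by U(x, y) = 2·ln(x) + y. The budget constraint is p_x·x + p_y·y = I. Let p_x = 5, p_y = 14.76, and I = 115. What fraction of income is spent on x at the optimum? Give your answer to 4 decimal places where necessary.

share on x = 0.2567

Set MRS = p_x/p_y: (2/x)/1 = p_x/p_y.
So x*(p_x,p_y) = 2·p_y/p_x, independent of income; and y* = (I − 2·p_y)/p_y.
At the given prices: x* = 2·14.76/5 = 5.904, and y* = 5.7913.
Expenditure on x: 5·5.904 = 29.52; share = 0.2567.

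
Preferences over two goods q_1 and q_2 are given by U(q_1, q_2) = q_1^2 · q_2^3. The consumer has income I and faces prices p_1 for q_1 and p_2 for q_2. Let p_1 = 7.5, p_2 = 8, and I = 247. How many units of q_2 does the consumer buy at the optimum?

MU_q_1/MU_q_2 = (2·q_2)/(3·q_1); tangency sets this equal to p_1/p_2.
So 2·p_2·q_2 = 3·p_1·q_1; combined with the budget, a share 0.4 of income goes to q_1.
Demand: q_1*(p_1,p_2,I) = 0.4·I/p_1 and q_2* = 0.6·I/p_2.
At p_1=7.5, p_2=8, I=247: q_2* = 0.6·247/8 = 18.525.

q_2* = 18.525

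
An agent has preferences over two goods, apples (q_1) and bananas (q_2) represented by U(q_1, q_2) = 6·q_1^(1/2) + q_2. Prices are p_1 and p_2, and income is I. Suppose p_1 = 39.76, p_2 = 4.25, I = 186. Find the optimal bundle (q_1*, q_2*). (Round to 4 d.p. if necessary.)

q_1* = 0.1028, q_2* = 42.8027

Utility is quasi-linear in q_2; the FOC for q_1 is 3/√q_1 = p_1/p_2.
Thus q_1* = (3·p_2/p_1)² — independent of I — with the rest of income spent on q_2.
Plugging in: q_1* = (3·4.25/39.76)² = 0.1028, q_2* = 42.8027.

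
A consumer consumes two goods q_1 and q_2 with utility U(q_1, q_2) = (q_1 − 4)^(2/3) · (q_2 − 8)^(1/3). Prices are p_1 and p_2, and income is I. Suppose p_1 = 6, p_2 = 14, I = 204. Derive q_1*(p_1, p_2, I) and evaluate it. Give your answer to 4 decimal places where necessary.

q_1* = 11.5556

This is Cobb-Douglas in (q_1−4, q_2−8): tangency gives 2/3·p_2·(q_2−8) = 1/3·p_1·(q_1−4).
Substituting into the budget: q_1* = 4 + 2/3·(I − 4·p_1 − 8·p_2)/p_1, and q_2* = 8 + 1/3·(…)/p_2.
Discretionary income = 204 − 4·6 − 8·14 = 68; q_1* = 4 + 2/3·68/6 = 11.5556.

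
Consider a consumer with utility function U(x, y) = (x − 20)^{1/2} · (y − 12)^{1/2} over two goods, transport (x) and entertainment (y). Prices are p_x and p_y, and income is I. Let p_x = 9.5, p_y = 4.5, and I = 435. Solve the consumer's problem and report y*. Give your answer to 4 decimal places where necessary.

This is Cobb-Douglas in (x−20, y−12): tangency gives 0.5·p_y·(y−12) = 0.5·p_x·(x−20).
After buying the subsistence bundle (20, 12), a share 0.5 of the remaining income goes to x: x* = 20 + 0.5·(I − 20p_x − 12p_y)/p_x.
Discretionary income = 435 − 20·9.5 − 12·4.5 = 191; y* = 12 + 0.5·191/4.5 = 33.2222.

y* = 33.2222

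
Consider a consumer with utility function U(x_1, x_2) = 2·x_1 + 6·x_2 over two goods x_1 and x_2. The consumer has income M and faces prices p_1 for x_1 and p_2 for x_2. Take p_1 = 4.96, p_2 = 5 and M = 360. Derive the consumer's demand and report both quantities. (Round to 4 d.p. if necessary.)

Linear utility — the consumer picks whichever good has higher MU/price: 2/4.96 = 0.4032 vs 6/5 = 1.2.
x_2 gives more utility per dollar, so spend all income on x_2: x_2* = M/p_2, x_1* = 0.
Numerically: x_1* = 0, x_2* = 72.

x_1* = 0, x_2* = 72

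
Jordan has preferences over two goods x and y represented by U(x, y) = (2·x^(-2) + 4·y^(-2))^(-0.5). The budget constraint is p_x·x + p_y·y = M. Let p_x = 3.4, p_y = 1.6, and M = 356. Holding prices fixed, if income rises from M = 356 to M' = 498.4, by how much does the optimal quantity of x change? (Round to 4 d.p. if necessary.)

MRS = MU_x/MU_y = (1/2)·(y/x)^(3). Set equal to p_x/p_y.
Solve for the ratio: y/x = [2·p_x/p_y]^(1/3).
Substitute y = (y/x)·x into the budget: x* = M/(p_x + p_y·(y/x)).
Numerically y/x = 1.619806, so x* = 356/(3.4 + 1.6·1.619806) = 59.4156.
At M' = 498.4: x* = 83.1819. Change: 83.1819 − 59.4156 = 23.7663.

Δx* = 23.7663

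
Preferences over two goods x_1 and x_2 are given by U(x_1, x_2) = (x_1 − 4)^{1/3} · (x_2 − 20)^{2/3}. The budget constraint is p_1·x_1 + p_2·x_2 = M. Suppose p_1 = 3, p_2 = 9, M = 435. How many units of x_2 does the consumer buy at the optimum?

x_2* = 38

MRS = (1/2)·(x_2−20)/(x_1−4). Tangency with p_1/p_2 gives x_2−20 = 2·(p_1/p_2)·(x_1−4).
Substituting into the budget: x_1* = 4 + 1/3·(M − 4·p_1 − 20·p_2)/p_1, and x_2* = 20 + 2/3·(…)/p_2.
Discretionary income = 435 − 4·3 − 20·9 = 243; x_2* = 20 + 2/3·243/9 = 38.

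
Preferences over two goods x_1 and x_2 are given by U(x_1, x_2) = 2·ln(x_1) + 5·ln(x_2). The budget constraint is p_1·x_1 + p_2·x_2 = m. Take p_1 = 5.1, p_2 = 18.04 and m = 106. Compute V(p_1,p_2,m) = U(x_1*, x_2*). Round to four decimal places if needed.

V = 10.7347

Tangency: MRS = (2/5)·x_2/x_1 = p_1/p_2.
So 2·p_2·x_2 = 5·p_1·x_1; combined with the budget, a share 2/7 of income goes to x_1.
Demand: x_1*(p_1,p_2,m) = 2/7·m/p_1 and x_2* = 5/7·m/p_2.
At p_1=5.1, p_2=18.04, m=106: x_1* = 2/7·106/5.1 = 5.9384, x_2* = 4.197.
Utility at the optimum: U(5.9384, 4.197) = 10.7347.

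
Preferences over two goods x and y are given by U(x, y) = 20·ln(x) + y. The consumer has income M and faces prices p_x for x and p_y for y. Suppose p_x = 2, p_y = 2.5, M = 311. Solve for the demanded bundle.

x* = 25, y* = 104.4

MU_x = 20/x, MU_y = 1. Tangency: 20/x = p_x/p_y.
So x*(p_x,p_y) = 20·p_y/p_x, independent of income; and y* = (M − 20·p_y)/p_y.
At the given prices: x* = 20·2.5/2 = 25, and y* = 104.4.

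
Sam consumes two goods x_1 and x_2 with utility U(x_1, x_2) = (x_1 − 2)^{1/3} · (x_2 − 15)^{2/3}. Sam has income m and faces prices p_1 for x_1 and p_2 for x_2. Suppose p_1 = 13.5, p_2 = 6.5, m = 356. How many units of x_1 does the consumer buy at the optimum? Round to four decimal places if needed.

This is Cobb-Douglas in (x_1−2, x_2−15): tangency gives 1/3·p_2·(x_2−15) = 2/3·p_1·(x_1−2).
After buying the subsistence bundle (2, 15), a share 1/3 of the remaining income goes to x_1: x_1* = 2 + 1/3·(m − 2p_1 − 15p_2)/p_1.
Discretionary income = 356 − 2·13.5 − 15·6.5 = 231.5; x_1* = 2 + 1/3·231.5/13.5 = 7.716.

x_1* = 7.716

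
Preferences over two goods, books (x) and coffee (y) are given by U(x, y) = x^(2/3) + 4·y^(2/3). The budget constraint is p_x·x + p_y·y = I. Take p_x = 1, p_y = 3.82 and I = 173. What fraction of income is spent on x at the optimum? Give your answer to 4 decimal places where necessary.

share on x = 0.1857

MU_x ∝ x^(-1/3), MU_y ∝ 4·y^(-1/3), so MRS = (1/4)·(y/x)^(1/3) = p_x/p_y.
Hence y/x = (4·p_x/p_y)^(1/(1/3)), i.e. raised to the 3 power.
Substitute y = (y/x)·x into the budget: x* = I/(p_x + p_y·(y/x)).
Numerically y/x = 1.148127, so x* = 173/(1 + 3.82·1.148127) = 32.1212 and y* = 1.148127·32.1212 = 36.8793.
Expenditure on x: 1·32.1212 = 32.1212; share = 0.1857.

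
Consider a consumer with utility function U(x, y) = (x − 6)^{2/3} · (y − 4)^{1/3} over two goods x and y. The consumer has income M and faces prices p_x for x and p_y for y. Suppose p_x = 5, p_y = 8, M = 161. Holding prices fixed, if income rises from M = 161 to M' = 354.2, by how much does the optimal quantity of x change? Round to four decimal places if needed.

Δx* = 25.76

MRS = 2·(y−4)/(x−6). Tangency with p_x/p_y gives y−4 = (1/2)·(p_x/p_y)·(x−6).
Substituting into the budget: x* = 6 + 2/3·(M − 6·p_x − 4·p_y)/p_x, and y* = 4 + 1/3·(…)/p_y.
Discretionary income = 161 − 6·5 − 4·8 = 99; x* = 6 + 2/3·99/5 = 19.2.
At M' = 354.2: x* = 44.96. Change: 44.96 − 19.2 = 25.76.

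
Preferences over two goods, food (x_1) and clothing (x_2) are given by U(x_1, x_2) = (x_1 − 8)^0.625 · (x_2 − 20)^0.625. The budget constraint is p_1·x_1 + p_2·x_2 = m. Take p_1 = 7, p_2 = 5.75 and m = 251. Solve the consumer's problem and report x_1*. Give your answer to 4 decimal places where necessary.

After buying the subsistence bundle (8, 20), a share 0.5 of the remaining income goes to x_1: x_1* = 8 + 0.5·(m − 8p_1 − 20p_2)/p_1.
Discretionary income = 251 − 8·7 − 20·5.75 = 80; x_1* = 8 + 0.5·80/7 = 13.7143.

x_1* = 13.7143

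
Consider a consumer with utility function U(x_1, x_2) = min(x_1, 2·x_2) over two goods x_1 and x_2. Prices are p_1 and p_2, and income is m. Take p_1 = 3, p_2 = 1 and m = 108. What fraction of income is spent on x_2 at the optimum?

share on x_2 = 0.1429

Leontief preferences: the optimum is at the kink where x_1/2 = x_2/1, i.e. x_2 = (1/2)·x_1.
Budget: p_1·x_1 + p_2·(1/2)·x_1 = m, so (2·p_1 + p_2)·x_1 = 2·m.
Demand: x_1*(p_1,p_2,m) = 2·m/(2·p_1 + p_2), x_2* = m/(2·p_1 + p_2).
Here 2·3 + 1 = 7, giving x_1* = 30.8571 and x_2* = 15.4286.
Expenditure on x_2: 1·15.4286 = 15.4286; share = 0.1429.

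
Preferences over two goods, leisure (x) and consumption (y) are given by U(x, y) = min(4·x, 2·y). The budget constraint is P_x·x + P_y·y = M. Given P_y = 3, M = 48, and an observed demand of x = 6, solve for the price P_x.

P_x = 2

With perfect complements, no substitution: consume in ratio x:y = 2:4.
Budget: P_x·x + P_y·2·x = M, so (2·P_x + 4·P_y)·x = 2·M.
Demand: x*(P_x,P_y,M) = 2·M/(2·P_x + 4·P_y), y* = 4·M/(2·P_x + 4·P_y).
Set x* = 6 in the demand function and solve for P_x: P_x = 2.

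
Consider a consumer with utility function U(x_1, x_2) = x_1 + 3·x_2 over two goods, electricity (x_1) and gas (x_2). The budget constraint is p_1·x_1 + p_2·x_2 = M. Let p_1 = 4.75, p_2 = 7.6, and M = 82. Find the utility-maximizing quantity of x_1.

x_1* = 0

Perfect substitutes: compare marginal utility per dollar. 1/p_1 vs 3/p_2 → 0.2105 vs 0.3947.
x_2 gives more utility per dollar, so spend all income on x_2: x_2* = M/p_2, x_1* = 0.
Numerically: x_1* = 0, x_2* = 10.7895.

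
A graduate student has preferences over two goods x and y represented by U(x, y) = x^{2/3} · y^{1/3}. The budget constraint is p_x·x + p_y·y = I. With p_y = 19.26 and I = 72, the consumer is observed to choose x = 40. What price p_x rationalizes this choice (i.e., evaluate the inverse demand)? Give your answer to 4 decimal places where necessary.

p_x = 1.2

Tangency: MRS = 2·y/x = p_x/p_y.
So 2/3·p_y·y = 1/3·p_x·x; combined with the budget, a share 2/3 of income goes to x.
Demand: x*(p_x,p_y,I) = 2/3·I/p_x and y* = 1/3·I/p_y.
Set x* = 40 in the demand function and solve for p_x: p_x = 1.2.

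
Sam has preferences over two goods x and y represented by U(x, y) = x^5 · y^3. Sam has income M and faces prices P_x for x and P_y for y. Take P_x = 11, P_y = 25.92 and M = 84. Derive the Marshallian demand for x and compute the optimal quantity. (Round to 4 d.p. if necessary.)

Tangency: MRS = (5/3)·y/x = P_x/P_y.
So 5·P_y·y = 3·P_x·x; combined with the budget, a share 0.625 of income goes to x.
Demand: x*(P_x,P_y,M) = 0.625·M/P_x and y* = 0.375·M/P_y.
At P_x=11, P_y=25.92, M=84: x* = 0.625·84/11 = 4.7727.

x* = 4.7727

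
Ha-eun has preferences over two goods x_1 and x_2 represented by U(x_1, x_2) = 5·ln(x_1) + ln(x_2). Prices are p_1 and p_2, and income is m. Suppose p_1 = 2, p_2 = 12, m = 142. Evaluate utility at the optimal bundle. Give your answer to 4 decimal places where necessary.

Demand: x_1*(p_1,p_2,m) = 5/6·m/p_1 and x_2* = 1/6·m/p_2.
At p_1=2, p_2=12, m=142: x_1* = 5/6·142/2 = 59.1667, x_2* = 1.9722.
Utility at the optimum: U(59.1667, 1.9722) = 21.081.

V = 21.081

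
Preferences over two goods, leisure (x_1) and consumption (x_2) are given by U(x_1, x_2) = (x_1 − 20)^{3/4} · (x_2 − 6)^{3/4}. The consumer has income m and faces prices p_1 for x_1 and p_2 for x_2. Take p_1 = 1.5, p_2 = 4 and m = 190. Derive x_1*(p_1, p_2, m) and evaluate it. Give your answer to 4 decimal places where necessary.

x_1* = 65.3333

Let x_1' = x_1−20, x_2' = x_2−6. MRS = x_2'/x_1' = p_1/p_2.
Substituting into the budget: x_1* = 20 + 0.5·(m − 20·p_1 − 6·p_2)/p_1, and x_2* = 6 + 0.5·(…)/p_2.
Discretionary income = 190 − 20·1.5 − 6·4 = 136; x_1* = 20 + 0.5·136/1.5 = 65.3333.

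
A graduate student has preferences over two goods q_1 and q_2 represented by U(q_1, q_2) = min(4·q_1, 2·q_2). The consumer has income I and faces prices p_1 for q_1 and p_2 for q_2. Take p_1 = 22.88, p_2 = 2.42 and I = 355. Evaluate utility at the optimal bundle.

Demand: q_1*(p_1,p_2,I) = 2·I/(2·p_1 + 4·p_2), q_2* = 4·I/(2·p_1 + 4·p_2).
Here 2·22.88 + 4·2.42 = 55.44, giving q_1* = 12.8066 and q_2* = 25.6133.
Utility at the optimum: U(12.8066, 25.6133) = 51.2266.

V = 51.2266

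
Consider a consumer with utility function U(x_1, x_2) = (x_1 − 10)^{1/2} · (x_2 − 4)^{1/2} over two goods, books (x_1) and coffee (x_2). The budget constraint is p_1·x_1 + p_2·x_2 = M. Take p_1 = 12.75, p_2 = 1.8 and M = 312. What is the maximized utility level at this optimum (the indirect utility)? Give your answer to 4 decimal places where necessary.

V = 18.5049

Let x_1' = x_1−10, x_2' = x_2−4. MRS = x_2'/x_1' = p_1/p_2.
Substituting into the budget: x_1* = 10 + 0.5·(M − 10·p_1 − 4·p_2)/p_1, and x_2* = 4 + 0.5·(…)/p_2.
Discretionary income = 312 − 10·12.75 − 4·1.8 = 177.3; x_1* = 10 + 0.5·177.3/12.75 = 16.9529; x_2* = 4 + 0.5·177.3/1.8 = 53.25.
Utility at the optimum: U(16.9529, 53.25) = 18.5049.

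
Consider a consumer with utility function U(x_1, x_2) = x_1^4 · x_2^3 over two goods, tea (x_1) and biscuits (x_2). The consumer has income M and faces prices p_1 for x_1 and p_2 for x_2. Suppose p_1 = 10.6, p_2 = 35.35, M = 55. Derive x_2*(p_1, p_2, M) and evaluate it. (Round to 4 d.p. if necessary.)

MU_x_1/MU_x_2 = (4·x_2)/(3·x_1); tangency sets this equal to p_1/p_2.
Rearranging, p_2·x_2 = (3/4)·p_1·x_1. Substituting into the budget gives p_1·x_1·(1 + (3/4)) = M.
Demand: x_1*(p_1,p_2,M) = 4/7·M/p_1 and x_2* = 3/7·M/p_2.
At p_1=10.6, p_2=35.35, M=55: x_2* = 3/7·55/35.35 = 0.6668.

x_2* = 0.6668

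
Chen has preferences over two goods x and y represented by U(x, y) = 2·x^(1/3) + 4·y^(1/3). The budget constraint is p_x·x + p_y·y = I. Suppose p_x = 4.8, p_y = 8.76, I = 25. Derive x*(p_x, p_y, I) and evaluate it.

From the CES first-order condition, (1/2)·(y/x)^(2/3) = p_x/p_y.
Hence y/x = (2·p_x/p_y)^(1/(2/3)), i.e. raised to the 1.5 power.
With the ratio pinned down, the budget gives x* = I/(p_x + p_y·(y/x)) and y* = (y/x)·x*.
Numerically y/x = 1.147231, so x* = 25/(4.8 + 8.76·1.147231) = 1.6835.

x* = 1.6835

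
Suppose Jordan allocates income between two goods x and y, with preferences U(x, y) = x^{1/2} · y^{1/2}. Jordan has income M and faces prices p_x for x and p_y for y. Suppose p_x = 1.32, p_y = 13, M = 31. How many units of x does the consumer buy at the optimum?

At p_x=1.32, p_y=13, M=31: x* = 0.5·31/1.32 = 11.7424.

x* = 11.7424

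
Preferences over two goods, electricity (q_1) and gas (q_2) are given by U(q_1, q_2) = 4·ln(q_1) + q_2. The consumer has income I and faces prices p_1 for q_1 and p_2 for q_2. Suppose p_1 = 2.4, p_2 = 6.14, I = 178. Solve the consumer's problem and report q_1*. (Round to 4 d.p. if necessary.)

q_1* = 10.2333

MU_q_1 = 4/q_1, MU_q_2 = 1. Tangency: 4/q_1 = p_1/p_2.
So q_1*(p_1,p_2) = 4·p_2/p_1, independent of income; and q_2* = (I − 4·p_2)/p_2.
At the given prices: q_1* = 4·6.14/2.4 = 10.2333.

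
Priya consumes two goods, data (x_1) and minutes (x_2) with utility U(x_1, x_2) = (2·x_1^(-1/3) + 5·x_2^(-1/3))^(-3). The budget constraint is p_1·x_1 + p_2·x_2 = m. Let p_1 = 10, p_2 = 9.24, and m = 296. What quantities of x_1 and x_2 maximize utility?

MRS = MU_x_1/MU_x_2 = (2/5)·(x_2/x_1)^(4/3). Set equal to p_1/p_2.
Solve for the ratio: x_2/x_1 = [(5/2)·p_1/p_2]^(0.75).
Substitute x_2 = (x_2/x_1)·x_1 into the budget: x_1* = m/(p_1 + p_2·(x_2/x_1)).
Numerically x_2/x_1 = 2.109604, so x_1* = 296/(10 + 9.24·2.109604) = 10.0364 and x_2* = 2.109604·10.0364 = 21.1728.

x_1* = 10.0364, x_2* = 21.1728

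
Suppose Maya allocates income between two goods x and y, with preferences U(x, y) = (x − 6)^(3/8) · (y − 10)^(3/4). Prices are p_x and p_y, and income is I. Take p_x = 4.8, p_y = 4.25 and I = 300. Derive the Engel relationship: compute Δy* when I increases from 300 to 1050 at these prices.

Let x' = x−6, y' = y−10. MRS = (1/2)·y'/x' = p_x/p_y.
After buying the subsistence bundle (6, 10), a share 1/3 of the remaining income goes to x: x* = 6 + 1/3·(I − 6p_x − 10p_y)/p_x.
Discretionary income = 300 − 6·4.8 − 10·4.25 = 228.7; y* = 10 + 2/3·228.7/4.25 = 45.8745.
At I' = 1050: y* = 163.5216. Change: 163.5216 − 45.8745 = 117.6471.

Δy* = 117.6471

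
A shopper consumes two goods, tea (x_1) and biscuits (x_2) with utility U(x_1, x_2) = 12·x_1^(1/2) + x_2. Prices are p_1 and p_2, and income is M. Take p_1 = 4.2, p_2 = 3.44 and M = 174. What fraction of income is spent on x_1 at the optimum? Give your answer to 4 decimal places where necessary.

MU_x_1 = 6/√x_1, MU_x_2 = 1. Tangency: 6/√x_1 = p_1/p_2.
Thus x_1* = (6·p_2/p_1)² — independent of M — with the rest of income spent on x_2.
Plugging in: x_1* = (6·3.44/4.2)² = 24.1502, x_2* = 21.0957.
Expenditure on x_1: 4.2·24.1502 = 101.4309; share = 0.5829.

share on x_1 = 0.5829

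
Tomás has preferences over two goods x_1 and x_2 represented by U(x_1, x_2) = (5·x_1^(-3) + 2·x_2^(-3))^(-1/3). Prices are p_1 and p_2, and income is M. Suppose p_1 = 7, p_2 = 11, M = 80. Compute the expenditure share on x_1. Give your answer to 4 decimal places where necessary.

share on x_1 = 0.4725

MRS = MU_x_1/MU_x_2 = (5/2)·(x_2/x_1)^(4). Set equal to p_1/p_2.
Hence x_2/x_1 = ((2/5)·p_1/p_2)^(1/(4)), i.e. raised to the 0.25 power.
With the ratio pinned down, the budget gives x_1* = M/(p_1 + p_2·(x_2/x_1)) and x_2* = (x_2/x_1)·x_1*.
Numerically x_2/x_1 = 0.710299, so x_1* = 80/(7 + 11·0.710299) = 5.4006 and x_2* = 0.710299·5.4006 = 3.836.
Expenditure on x_1: 7·5.4006 = 37.8039; share = 0.4725.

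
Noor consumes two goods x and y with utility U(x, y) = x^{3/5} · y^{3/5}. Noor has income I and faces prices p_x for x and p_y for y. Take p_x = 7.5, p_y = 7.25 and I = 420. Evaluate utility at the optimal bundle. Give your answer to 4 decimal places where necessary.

Tangency: MRS = y/x = p_x/p_y.
Rearranging, p_y·y = p_x·x. Substituting into the budget gives p_x·x·(1 + 1) = I.
Demand: x*(p_x,p_y,I) = 0.5·I/p_x and y* = 0.5·I/p_y.
At p_x=7.5, p_y=7.25, I=420: x* = 0.5·420/7.5 = 28, y* = 28.9655.
Utility at the optimum: U(28, 28.9655) = 55.6447.

V = 55.6447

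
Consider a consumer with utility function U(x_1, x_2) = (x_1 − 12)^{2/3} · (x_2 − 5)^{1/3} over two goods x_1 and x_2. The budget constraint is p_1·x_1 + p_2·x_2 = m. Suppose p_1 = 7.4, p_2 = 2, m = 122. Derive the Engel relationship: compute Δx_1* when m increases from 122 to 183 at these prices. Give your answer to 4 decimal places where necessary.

MRS = 2·(x_2−5)/(x_1−12). Tangency with p_1/p_2 gives x_2−5 = (1/2)·(p_1/p_2)·(x_1−12).
Substituting into the budget: x_1* = 12 + 2/3·(m − 12·p_1 − 5·p_2)/p_1, and x_2* = 5 + 1/3·(…)/p_2.
Discretionary income = 122 − 12·7.4 − 5·2 = 23.2; x_1* = 12 + 2/3·23.2/7.4 = 14.0901.
At m' = 183: x_1* = 19.5856. Change: 19.5856 − 14.0901 = 5.4955.

Δx_1* = 5.4955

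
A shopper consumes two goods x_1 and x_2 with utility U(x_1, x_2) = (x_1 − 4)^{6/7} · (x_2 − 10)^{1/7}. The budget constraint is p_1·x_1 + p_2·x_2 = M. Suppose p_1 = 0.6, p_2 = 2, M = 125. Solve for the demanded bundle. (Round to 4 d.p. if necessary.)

x_1* = 150.5714, x_2* = 17.3286

Let x_1' = x_1−4, x_2' = x_2−10. MRS = 6·x_2'/x_1' = p_1/p_2.
Substituting into the budget: x_1* = 4 + 6/7·(M − 4·p_1 − 10·p_2)/p_1, and x_2* = 10 + 1/7·(…)/p_2.
Discretionary income = 125 − 4·0.6 − 10·2 = 102.6; x_1* = 4 + 6/7·102.6/0.6 = 150.5714; x_2* = 10 + 1/7·102.6/2 = 17.3286.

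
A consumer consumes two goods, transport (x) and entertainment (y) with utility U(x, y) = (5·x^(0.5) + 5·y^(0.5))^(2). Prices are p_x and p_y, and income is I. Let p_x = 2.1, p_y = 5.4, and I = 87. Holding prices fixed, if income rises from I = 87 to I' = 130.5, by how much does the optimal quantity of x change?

MRS = MU_x/MU_y = (y/x)^(0.5). Set equal to p_x/p_y.
Hence y/x = (p_x/p_y)^(1/(0.5)), i.e. raised to the 2 power.
With the ratio pinned down, the budget gives x* = I/(p_x + p_y·(y/x)) and y* = (y/x)·x*.
Numerically y/x = 0.151235, so x* = 87/(2.1 + 5.4·0.151235) = 29.8286.
At I' = 130.5: x* = 44.7429. Change: 44.7429 − 29.8286 = 14.9143.

Δx* = 14.9143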